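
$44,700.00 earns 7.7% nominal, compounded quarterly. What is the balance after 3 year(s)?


Formula: FV = P * (1 + r/m)^(m*t)
Period rate: r/m = 0.077 / 4 = 0.01925
Total periods: m*t = 4 * 3 = 12
Growth factor: (1 + 0.01925)^12 = 1.257097
FV = $44,700.00 * 1.257097 = $56,192.22

$56,192.22


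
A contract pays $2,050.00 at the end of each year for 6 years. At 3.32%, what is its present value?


Formula: PV = PMT * (1 - (1+r)^(-n)) / r
Discount factor: (1 + 0.0332)^(-6) = 0.822041
Bracket: 1 - 0.822041 = 0.177959
PV = $2,050.00 * 0.177959 / 0.0332 = $10,988.42

$10,988.42


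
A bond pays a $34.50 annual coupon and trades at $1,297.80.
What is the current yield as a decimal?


Formula: Current yield = annual coupon / price
Substituting: CY = $34.50 / $1,297.80
CY = 0.026583

0.026583


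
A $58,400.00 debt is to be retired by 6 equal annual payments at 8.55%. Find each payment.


Formula: PMT = PV * r / (1 - (1+r)^(-n))
Denominator: 1 - (1 + 0.0855)^(-6) = 0.388747
Numerator: $58,400.00 * 0.0855 = 4993.2
PMT = 4993.2 / 0.388747 = $12,844.34

$12,844.34


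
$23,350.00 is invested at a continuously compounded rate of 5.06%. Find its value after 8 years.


Formula: FV = P * e^(r*t)
Exponent: r*t = 0.0506 * 8 = 0.4048
e^(0.4048) = 1.499003
FV = $23,350.00 * 1.499003 = $35,001.71

$35,001.71


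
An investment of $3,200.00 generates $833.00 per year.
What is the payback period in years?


Formula: Payback = investment / annual cash flow
Substituting: Payback = $3,200.00 / $833.00
Payback = 3.8415 years

3.8415 years


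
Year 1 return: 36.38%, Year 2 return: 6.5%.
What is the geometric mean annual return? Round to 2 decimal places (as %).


Formula: Geometric mean = ((1+r1)*(1+r2))^(1/2) - 1
Product: (1 + 0.3638) * (1 + 0.065) = 1.3638 * 1.065 = 1.452447
Square root: 1.452447^0.5 = 1.205175
Geometric mean = 1.205175 - 1 = 0.205175
As percentage: 20.52%

20.52%


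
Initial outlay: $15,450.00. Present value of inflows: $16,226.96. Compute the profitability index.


Formula: PI = PV(cash flows) / initial investment
Substituting: PI = $16,226.96 / $15,450.00
PI = 1.0503

1.0503


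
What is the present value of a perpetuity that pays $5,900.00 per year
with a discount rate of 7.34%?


Formula: PV = C / r
Substituting: PV = $5,900.00 / 0.0734
PV = $80,381.47

$80,381.47


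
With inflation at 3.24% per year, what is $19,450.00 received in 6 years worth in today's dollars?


Formula: Real value = nominal / (1 + inflation)^years
Price level: (1 + 0.0324)^6 = 1.210843
Real value = $19,450.00 / 1.210843 = $16,063.18

$16,063.18


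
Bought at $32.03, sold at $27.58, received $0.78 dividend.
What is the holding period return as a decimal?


Formula: HPR = (P1 - P0 + D) / P0
Gain: $27.58 - $32.03 + $0.78 = -$3.67
HPR = -$3.67 / $32.03 = -0.1146

-0.1146


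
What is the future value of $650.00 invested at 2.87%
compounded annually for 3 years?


Formula: FV = P * (1 + r)^n
Substituting: FV = $650.00 * (1 + 0.0287)^3
Growth factor: (1.0287)^3 = 1.088595
FV = $650.00 * 1.088595 = $707.59

$707.59


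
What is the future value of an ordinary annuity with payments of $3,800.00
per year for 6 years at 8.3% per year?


Formula: FV = PMT * ((1+r)^n - 1) / r
Growth factor: (1 + 0.083)^6 = 1.613507
Numerator: 1.613507 - 1 = 0.613507
FV = $3,800.00 * 0.613507 / 0.083 = $28,088.25

$28,088.25


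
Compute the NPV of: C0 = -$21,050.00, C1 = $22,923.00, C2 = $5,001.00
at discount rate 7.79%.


Formula: NPV = C0 + C1/(1+r) + C2/(1+r)^2
Discount C1: $22,923.00 / (1 + 0.0779) = $21,266.35
Discount C2: $5,001.00 / (1 + 0.0779)^2 = $4,304.27
NPV = -$21,050.00 + $21,266.35 + $4,304.27 = $4,520.63

$4,520.63


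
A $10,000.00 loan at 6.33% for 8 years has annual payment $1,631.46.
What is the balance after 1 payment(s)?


Formula: Balance = PV*(1+r)^k - PMT*((1+r)^k - 1)/r
Growth: (1 + 0.0633)^1 = 1.0633
Accumulated factor: ((1+r)^k - 1)/r = 1.0
Balance = $10,000.00 * 1.0633 - $1,631.46 * 1.0
Balance = $9,001.54

$9,001.54


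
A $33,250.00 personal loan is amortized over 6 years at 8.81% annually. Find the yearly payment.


Formula: PMT = PV * r / (1 - (1+r)^(-n))
Denominator: 1 - (1 + 0.0881)^(-6) = 0.397458
Numerator: $33,250.00 * 0.0881 = 2929.325
PMT = 2929.325 / 0.397458 = $7,370.15

$7,370.15


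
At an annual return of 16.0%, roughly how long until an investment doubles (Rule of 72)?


Formula: Years ≈ 72 / r
Substituting: Years ≈ 72 / 16.0
Years ≈ 4.5

4.5 years


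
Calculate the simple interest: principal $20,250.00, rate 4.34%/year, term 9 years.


Formula: I = P * r * t
Substituting: I = $20,250.00 * 0.0434 * 9
Step: I = $20,250.00 * 0.3906
I = $7,909.65

$7,909.65


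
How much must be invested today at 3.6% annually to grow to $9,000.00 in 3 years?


Formula: PV = FV / (1 + r)^n
Substituting: PV = $9,000.00 / (1 + 0.036)^3
Discount factor: (1.036)^3 = 1.111935
PV = $9,000.00 / 1.111935 = $8,094.00

$8,094.00


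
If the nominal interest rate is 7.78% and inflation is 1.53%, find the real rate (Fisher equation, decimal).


Formula: (1 + r_real) = (1 + r_nom) / (1 + inflation)
Substituting: (1 + r_real) = 1.0778 / 1.0153
(1 + r_real) = 1.061558
r_real = 1.061558 - 1 = 0.061558

0.061558


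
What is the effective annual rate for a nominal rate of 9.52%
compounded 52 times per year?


Formula: EAR = (1 + r/m)^m - 1
Period rate: r/m = 0.0952 / 52 = 0.001831
Compounding: (1 + 0.001831)^52 = 1.099783
EAR = 1.099783 - 1 = 0.099783

0.099783


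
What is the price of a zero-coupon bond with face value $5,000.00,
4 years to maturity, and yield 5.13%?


Formula: Price = FV / (1 + r)^n
Substituting: Price = $5,000.00 / (1 + 0.0513)^4
Discount factor: (1.0513)^4 = 1.221537
Price = $5,000.00 / 1.221537 = $4,093.20

$4,093.20


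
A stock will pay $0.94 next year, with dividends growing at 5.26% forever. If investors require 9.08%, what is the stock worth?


Formula: P = D1 / (r - g)
Spread: r - g = 0.0908 - 0.0526 = 0.0382
Substituting: P = $0.94 / 0.0382
P = $24.61

$24.61


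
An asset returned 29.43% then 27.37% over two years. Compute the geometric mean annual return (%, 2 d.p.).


Formula: Geometric mean = ((1+r1)*(1+r2))^(1/2) - 1
Product: (1 + 0.2943) * (1 + 0.2737) = 1.2943 * 1.2737 = 1.64855
Square root: 1.64855^0.5 = 1.283959
Geometric mean = 1.283959 - 1 = 0.283959
As percentage: 28.40%

28.40%


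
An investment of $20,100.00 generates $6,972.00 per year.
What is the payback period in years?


Formula: Payback = investment / annual cash flow
Substituting: Payback = $20,100.00 / $6,972.00
Payback = 2.883 years

2.883 years


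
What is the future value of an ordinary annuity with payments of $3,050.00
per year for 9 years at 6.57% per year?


Formula: FV = PMT * ((1+r)^n - 1) / r
Growth factor: (1 + 0.0657)^9 = 1.773024
Numerator: 1.773024 - 1 = 0.773024
FV = $3,050.00 * 0.773024 / 0.0657 = $35,886.21

$35,886.21


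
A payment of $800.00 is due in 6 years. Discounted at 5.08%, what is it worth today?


Formula: PV = FV / (1 + r)^n
Substituting: PV = $800.00 / (1 + 0.0508)^6
Discount factor: (1.0508)^6 = 1.346233
PV = $800.00 / 1.346233 = $594.25

$594.25


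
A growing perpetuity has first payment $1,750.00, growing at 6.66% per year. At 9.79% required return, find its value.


Formula: PV = C / (r - g)
Spread: r - g = 0.0979 - 0.0666 = 0.0313
Substituting: PV = $1,750.00 / 0.0313
PV = $55,910.54

$55,910.54


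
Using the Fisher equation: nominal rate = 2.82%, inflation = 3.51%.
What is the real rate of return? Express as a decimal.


Formula: (1 + r_real) = (1 + r_nom) / (1 + inflation)
Substituting: (1 + r_real) = 1.0282 / 1.0351
(1 + r_real) = 0.993334
r_real = 0.993334 - 1 = -0.006666

-0.006666


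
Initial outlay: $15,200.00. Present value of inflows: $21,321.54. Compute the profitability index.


Formula: PI = PV(cash flows) / initial investment
Substituting: PI = $21,321.54 / $15,200.00
PI = 1.4027

1.4027


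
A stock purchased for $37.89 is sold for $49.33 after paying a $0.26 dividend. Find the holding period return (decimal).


Formula: HPR = (P1 - P0 + D) / P0
Gain: $49.33 - $37.89 + $0.26 = $11.70
HPR = $11.70 / $37.89 = 0.3088

0.3088


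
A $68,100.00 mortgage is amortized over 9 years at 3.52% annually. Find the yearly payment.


Formula: PMT = PV * r / (1 - (1+r)^(-n))
Denominator: 1 - (1 + 0.0352)^(-9) = 0.267544
Numerator: $68,100.00 * 0.0352 = 2397.12
PMT = 2397.12 / 0.267544 = $8,959.73

$8,959.73


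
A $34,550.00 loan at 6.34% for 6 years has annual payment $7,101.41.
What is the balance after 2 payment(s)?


Formula: Balance = PV*(1+r)^k - PMT*((1+r)^k - 1)/r
Growth: (1 + 0.0634)^2 = 1.13082
Accumulated factor: ((1+r)^k - 1)/r = 2.0634
Balance = $34,550.00 * 1.13082 - $7,101.41 * 2.0634
Balance = $24,416.77

$24,416.77


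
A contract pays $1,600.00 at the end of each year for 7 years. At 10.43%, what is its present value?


Formula: PV = PMT * (1 - (1+r)^(-n)) / r
Discount factor: (1 + 0.1043)^(-7) = 0.499333
Bracket: 1 - 0.499333 = 0.500667
PV = $1,600.00 * 0.500667 / 0.1043 = $7,680.41

$7,680.41


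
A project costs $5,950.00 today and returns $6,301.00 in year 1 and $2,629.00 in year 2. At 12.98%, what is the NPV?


Formula: NPV = C0 + C1/(1+r) + C2/(1+r)^2
Discount C1: $6,301.00 / (1 + 0.1298) = $5,577.09
Discount C2: $2,629.00 / (1 + 0.1298)^2 = $2,059.62
NPV = -$5,950.00 + $5,577.09 + $2,059.62 = $1,686.71

$1,686.71


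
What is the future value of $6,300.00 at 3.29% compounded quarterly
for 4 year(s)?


Formula: FV = P * (1 + r/m)^(m*t)
Period rate: r/m = 0.0329 / 4 = 0.008225
Total periods: m*t = 4 * 4 = 16
Growth factor: (1 + 0.008225)^16 = 1.140038
FV = $6,300.00 * 1.140038 = $7,182.24

$7,182.24


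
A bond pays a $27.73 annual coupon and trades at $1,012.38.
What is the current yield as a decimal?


Formula: Current yield = annual coupon / price
Substituting: CY = $27.73 / $1,012.38
CY = 0.027391

0.027391


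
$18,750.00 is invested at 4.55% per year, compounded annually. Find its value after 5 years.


Formula: FV = P * (1 + r)^n
Substituting: FV = $18,750.00 * (1 + 0.0455)^5
Growth factor: (1.0455)^5 = 1.249166
FV = $18,750.00 * 1.249166 = $23,421.86

$23,421.86


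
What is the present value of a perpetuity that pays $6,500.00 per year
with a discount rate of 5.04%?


Formula: PV = C / r
Substituting: PV = $6,500.00 / 0.0504
PV = $128,968.25

$128,968.25


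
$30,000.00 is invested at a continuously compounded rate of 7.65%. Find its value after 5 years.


Formula: FV = P * e^(r*t)
Exponent: r*t = 0.0765 * 5 = 0.3825
e^(0.3825) = 1.465945
FV = $30,000.00 * 1.465945 = $43,978.35

$43,978.35


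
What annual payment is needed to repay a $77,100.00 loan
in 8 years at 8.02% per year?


Formula: PMT = PV * r / (1 - (1+r)^(-n))
Denominator: 1 - (1 + 0.0802)^(-8) = 0.460531
Numerator: $77,100.00 * 0.0802 = 6183.42
PMT = 6183.42 / 0.460531 = $13,426.72

$13,426.72


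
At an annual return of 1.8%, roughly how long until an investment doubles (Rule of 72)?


Formula: Years ≈ 72 / r
Substituting: Years ≈ 72 / 1.8
Years ≈ 40.0

40.0 years


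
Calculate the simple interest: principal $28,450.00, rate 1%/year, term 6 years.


Formula: I = P * r * t
Substituting: I = $28,450.00 * 0.01 * 6
Step: I = $28,450.00 * 0.06
I = $1,707.00

$1,707.00


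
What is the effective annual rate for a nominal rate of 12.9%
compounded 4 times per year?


Formula: EAR = (1 + r/m)^m - 1
Period rate: r/m = 0.129 / 4 = 0.03225
Compounding: (1 + 0.03225)^4 = 1.135376
EAR = 1.135376 - 1 = 0.135376

0.135376


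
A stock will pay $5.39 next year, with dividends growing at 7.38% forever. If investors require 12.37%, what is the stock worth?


Formula: P = D1 / (r - g)
Spread: r - g = 0.1237 - 0.0738 = 0.0499
Substituting: P = $5.39 / 0.0499
P = $108.02

$108.02


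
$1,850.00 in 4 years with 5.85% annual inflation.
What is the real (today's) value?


Formula: Real value = nominal / (1 + inflation)^years
Price level: (1 + 0.0585)^4 = 1.255346
Real value = $1,850.00 / 1.255346 = $1,473.70

$1,473.70


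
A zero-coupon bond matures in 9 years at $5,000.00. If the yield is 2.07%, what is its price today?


Formula: Price = FV / (1 + r)^n
Substituting: Price = $5,000.00 / (1 + 0.0207)^9
Discount factor: (1.0207)^9 = 1.202494
Price = $5,000.00 / 1.202494 = $4,158.02

$4,158.02


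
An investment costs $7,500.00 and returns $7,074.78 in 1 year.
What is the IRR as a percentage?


Formula: IRR = C1/C0 - 1
Substituting: IRR = $7,074.78 / $7,500.00 - 1
Ratio: 0.943304 - 1 = -0.056696
IRR = -5.6696%

-5.6696%


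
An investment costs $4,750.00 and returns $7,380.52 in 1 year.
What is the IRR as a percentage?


Formula: IRR = C1/C0 - 1
Substituting: IRR = $7,380.52 / $4,750.00 - 1
Ratio: 1.553794 - 1 = 0.553794
IRR = 55.3794%

55.3794%


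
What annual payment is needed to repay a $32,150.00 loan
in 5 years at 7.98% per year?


Formula: PMT = PV * r / (1 - (1+r)^(-n))
Denominator: 1 - (1 + 0.0798)^(-5) = 0.318786
Numerator: $32,150.00 * 0.0798 = 2565.57
PMT = 2565.57 / 0.318786 = $8,047.93

$8,047.93


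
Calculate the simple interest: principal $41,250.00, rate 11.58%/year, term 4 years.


Formula: I = P * r * t
Substituting: I = $41,250.00 * 0.1158 * 4
Step: I = $41,250.00 * 0.4632
I = $19,107.00

$19,107.00


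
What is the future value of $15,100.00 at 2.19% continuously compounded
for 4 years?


Formula: FV = P * e^(r*t)
Exponent: r*t = 0.0219 * 4 = 0.0876
e^(0.0876) = 1.091551
FV = $15,100.00 * 1.091551 = $16,482.43

$16,482.43


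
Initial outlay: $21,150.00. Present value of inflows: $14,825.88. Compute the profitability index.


Formula: PI = PV(cash flows) / initial investment
Substituting: PI = $14,825.88 / $21,150.00
PI = 0.701

0.701


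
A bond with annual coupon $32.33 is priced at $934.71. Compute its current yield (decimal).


Formula: Current yield = annual coupon / price
Substituting: CY = $32.33 / $934.71
CY = 0.034588

0.034588


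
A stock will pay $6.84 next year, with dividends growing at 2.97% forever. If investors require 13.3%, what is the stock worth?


Formula: P = D1 / (r - g)
Spread: r - g = 0.133 - 0.0297 = 0.1033
Substituting: P = $6.84 / 0.1033
P = $66.21

$66.21


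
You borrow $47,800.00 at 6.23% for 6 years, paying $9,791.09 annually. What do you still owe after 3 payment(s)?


Formula: Balance = PV*(1+r)^k - PMT*((1+r)^k - 1)/r
Growth: (1 + 0.0623)^3 = 1.198786
Accumulated factor: ((1+r)^k - 1)/r = 3.190781
Balance = $47,800.00 * 1.198786 - $9,791.09 * 3.190781
Balance = $26,060.73

$26,060.73


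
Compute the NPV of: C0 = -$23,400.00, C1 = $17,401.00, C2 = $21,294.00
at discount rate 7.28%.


Formula: NPV = C0 + C1/(1+r) + C2/(1+r)^2
Discount C1: $17,401.00 / (1 + 0.0728) = $16,220.17
Discount C2: $21,294.00 / (1 + 0.0728)^2 = $18,502.04
NPV = -$23,400.00 + $16,220.17 + $18,502.04 = $11,322.22

$11,322.22


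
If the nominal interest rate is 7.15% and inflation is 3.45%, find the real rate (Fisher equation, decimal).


Formula: (1 + r_real) = (1 + r_nom) / (1 + inflation)
Substituting: (1 + r_real) = 1.0715 / 1.0345
(1 + r_real) = 1.035766
r_real = 1.035766 - 1 = 0.035766

0.035766


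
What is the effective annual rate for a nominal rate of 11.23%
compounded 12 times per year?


Formula: EAR = (1 + r/m)^m - 1
Period rate: r/m = 0.1123 / 12 = 0.009358
Compounding: (1 + 0.009358)^12 = 1.118264
EAR = 1.118264 - 1 = 0.118264

0.118264


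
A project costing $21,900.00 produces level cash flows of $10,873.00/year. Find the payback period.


Formula: Payback = investment / annual cash flow
Substituting: Payback = $21,900.00 / $10,873.00
Payback = 2.0142 years

2.0142 years


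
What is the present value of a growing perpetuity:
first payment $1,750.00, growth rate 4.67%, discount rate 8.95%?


Formula: PV = C / (r - g)
Spread: r - g = 0.0895 - 0.0467 = 0.0428
Substituting: PV = $1,750.00 / 0.0428
PV = $40,887.85

$40,887.85


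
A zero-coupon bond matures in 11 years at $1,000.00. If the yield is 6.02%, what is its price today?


Formula: Price = FV / (1 + r)^n
Substituting: Price = $1,000.00 / (1 + 0.0602)^11
Discount factor: (1.0602)^11 = 1.902242
Price = $1,000.00 / 1.902242 = $525.70

$525.70


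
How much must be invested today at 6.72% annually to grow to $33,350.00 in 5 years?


Formula: PV = FV / (1 + r)^n
Substituting: PV = $33,350.00 / (1 + 0.0672)^5
Discount factor: (1.0672)^5 = 1.384296
PV = $33,350.00 / 1.384296 = $24,091.66

$24,091.66


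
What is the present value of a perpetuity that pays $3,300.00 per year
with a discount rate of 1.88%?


Formula: PV = C / r
Substituting: PV = $3,300.00 / 0.0188
PV = $175,531.91

$175,531.91


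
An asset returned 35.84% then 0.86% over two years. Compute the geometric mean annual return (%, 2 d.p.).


Formula: Geometric mean = ((1+r1)*(1+r2))^(1/2) - 1
Product: (1 + 0.3584) * (1 + 0.0086) = 1.3584 * 1.0086 = 1.370082
Square root: 1.370082^0.5 = 1.170505
Geometric mean = 1.170505 - 1 = 0.170505
As percentage: 17.05%

17.05%


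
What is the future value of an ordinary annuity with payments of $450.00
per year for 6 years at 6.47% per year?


Formula: FV = PMT * ((1+r)^n - 1) / r
Growth factor: (1 + 0.0647)^6 = 1.456678
Numerator: 1.456678 - 1 = 0.456678
FV = $450.00 * 0.456678 / 0.0647 = $3,176.28

$3,176.28


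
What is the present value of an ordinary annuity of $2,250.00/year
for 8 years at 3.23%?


Formula: PV = PMT * (1 - (1+r)^(-n)) / r
Discount factor: (1 + 0.0323)^(-8) = 0.775448
Bracket: 1 - 0.775448 = 0.224552
PV = $2,250.00 * 0.224552 / 0.0323 = $15,642.18

$15,642.18


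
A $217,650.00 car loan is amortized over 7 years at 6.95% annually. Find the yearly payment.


Formula: PMT = PV * r / (1 - (1+r)^(-n))
Denominator: 1 - (1 + 0.0695)^(-7) = 0.375209
Numerator: $217,650.00 * 0.0695 = 15126.675
PMT = 15126.675 / 0.375209 = $40,315.29

$40,315.29


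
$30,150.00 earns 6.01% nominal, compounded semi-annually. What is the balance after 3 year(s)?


Formula: FV = P * (1 + r/m)^(m*t)
Period rate: r/m = 0.0601 / 2 = 0.03005
Total periods: m*t = 2 * 3 = 6
Growth factor: (1 + 0.03005)^6 = 1.1944
FV = $30,150.00 * 1.1944 = $36,011.16

$36,011.16


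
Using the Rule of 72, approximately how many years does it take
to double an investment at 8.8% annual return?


Formula: Years ≈ 72 / r
Substituting: Years ≈ 72 / 8.8
Years ≈ 8.2

8.2 years


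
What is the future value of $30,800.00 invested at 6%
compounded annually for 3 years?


Formula: FV = P * (1 + r)^n
Substituting: FV = $30,800.00 * (1 + 0.06)^3
Growth factor: (1.06)^3 = 1.191016
FV = $30,800.00 * 1.191016 = $36,683.29

$36,683.29


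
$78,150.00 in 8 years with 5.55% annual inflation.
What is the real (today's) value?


Formula: Real value = nominal / (1 + inflation)^years
Price level: (1 + 0.0555)^8 = 1.540515
Real value = $78,150.00 / 1.540515 = $50,729.79

$50,729.79


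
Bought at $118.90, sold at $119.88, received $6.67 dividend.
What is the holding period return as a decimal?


Formula: HPR = (P1 - P0 + D) / P0
Gain: $119.88 - $118.90 + $6.67 = $7.65
HPR = $7.65 / $118.90 = 0.0643

0.0643


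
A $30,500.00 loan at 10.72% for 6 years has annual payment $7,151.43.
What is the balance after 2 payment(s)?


Formula: Balance = PV*(1+r)^k - PMT*((1+r)^k - 1)/r
Growth: (1 + 0.1072)^2 = 1.225892
Accumulated factor: ((1+r)^k - 1)/r = 2.1072
Balance = $30,500.00 * 1.225892 - $7,151.43 * 2.1072
Balance = $22,320.21

$22,320.21


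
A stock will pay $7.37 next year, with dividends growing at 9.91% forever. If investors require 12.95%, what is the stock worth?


Formula: P = D1 / (r - g)
Spread: r - g = 0.1295 - 0.0991 = 0.0304
Substituting: P = $7.37 / 0.0304
P = $242.43

$242.43


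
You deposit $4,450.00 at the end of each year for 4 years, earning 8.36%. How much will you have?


Formula: FV = PMT * ((1+r)^n - 1) / r
Growth factor: (1 + 0.0836)^4 = 1.37872
Numerator: 1.37872 - 1 = 0.37872
FV = $4,450.00 * 0.37872 / 0.0836 = $20,159.12

$20,159.12


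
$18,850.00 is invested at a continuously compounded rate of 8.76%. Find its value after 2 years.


Formula: FV = P * e^(r*t)
Exponent: r*t = 0.0876 * 2 = 0.1752
e^(0.1752) = 1.191484
FV = $18,850.00 * 1.191484 = $22,459.48

$22,459.48


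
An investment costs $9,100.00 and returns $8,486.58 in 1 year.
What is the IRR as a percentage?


Formula: IRR = C1/C0 - 1
Substituting: IRR = $8,486.58 / $9,100.00 - 1
Ratio: 0.932591 - 1 = -0.067409
IRR = -6.7409%

-6.7409%


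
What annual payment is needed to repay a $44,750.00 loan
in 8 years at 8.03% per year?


Formula: PMT = PV * r / (1 - (1+r)^(-n))
Denominator: 1 - (1 + 0.0803)^(-8) = 0.46093
Numerator: $44,750.00 * 0.0803 = 3593.425
PMT = 3593.425 / 0.46093 = $7,796.03

$7,796.03


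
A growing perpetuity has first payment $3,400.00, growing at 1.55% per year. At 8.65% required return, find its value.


Formula: PV = C / (r - g)
Spread: r - g = 0.0865 - 0.0155 = 0.071
Substituting: PV = $3,400.00 / 0.071
PV = $47,887.32

$47,887.32


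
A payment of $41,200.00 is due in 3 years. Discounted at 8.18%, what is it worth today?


Formula: PV = FV / (1 + r)^n
Substituting: PV = $41,200.00 / (1 + 0.0818)^3
Discount factor: (1.0818)^3 = 1.266021
PV = $41,200.00 / 1.266021 = $32,542.90

$32,542.90


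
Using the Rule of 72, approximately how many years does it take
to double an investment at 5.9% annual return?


Formula: Years ≈ 72 / r
Substituting: Years ≈ 72 / 5.9
Years ≈ 12.2

12.2 years


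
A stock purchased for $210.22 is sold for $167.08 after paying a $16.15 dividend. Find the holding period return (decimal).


Formula: HPR = (P1 - P0 + D) / P0
Gain: $167.08 - $210.22 + $16.15 = -$26.99
HPR = -$26.99 / $210.22 = -0.1284

-0.1284


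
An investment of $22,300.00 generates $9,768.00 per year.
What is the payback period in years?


Formula: Payback = investment / annual cash flow
Substituting: Payback = $22,300.00 / $9,768.00
Payback = 2.283 years

2.283 years


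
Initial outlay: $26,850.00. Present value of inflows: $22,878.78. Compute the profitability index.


Formula: PI = PV(cash flows) / initial investment
Substituting: PI = $22,878.78 / $26,850.00
PI = 0.8521

0.8521


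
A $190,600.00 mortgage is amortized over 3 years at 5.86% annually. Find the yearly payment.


Formula: PMT = PV * r / (1 - (1+r)^(-n))
Denominator: 1 - (1 + 0.0586)^(-3) = 0.157045
Numerator: $190,600.00 * 0.0586 = 11169.16
PMT = 11169.16 / 0.157045 = $71,120.71

$71,120.71


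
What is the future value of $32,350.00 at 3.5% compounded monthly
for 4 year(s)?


Formula: FV = P * (1 + r/m)^(m*t)
Period rate: r/m = 0.035 / 12 = 0.002917
Total periods: m*t = 12 * 4 = 48
Growth factor: (1 + 0.002917)^48 = 1.150039
FV = $32,350.00 * 1.150039 = $37,203.78

$37,203.78


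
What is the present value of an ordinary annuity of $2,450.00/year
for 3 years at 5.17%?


Formula: PV = PMT * (1 - (1+r)^(-n)) / r
Discount factor: (1 + 0.0517)^(-3) = 0.859655
Bracket: 1 - 0.859655 = 0.140345
PV = $2,450.00 * 0.140345 / 0.0517 = $6,650.76

$6,650.76


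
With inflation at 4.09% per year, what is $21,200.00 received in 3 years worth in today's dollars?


Formula: Real value = nominal / (1 + inflation)^years
Price level: (1 + 0.0409)^3 = 1.127787
Real value = $21,200.00 / 1.127787 = $18,797.88

$18,797.88


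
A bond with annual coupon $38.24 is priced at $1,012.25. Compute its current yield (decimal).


Formula: Current yield = annual coupon / price
Substituting: CY = $38.24 / $1,012.25
CY = 0.037777

0.037777


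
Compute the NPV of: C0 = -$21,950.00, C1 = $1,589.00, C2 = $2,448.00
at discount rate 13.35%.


Formula: NPV = C0 + C1/(1+r) + C2/(1+r)^2
Discount C1: $1,589.00 / (1 + 0.1335) = $1,401.85
Discount C2: $2,448.00 / (1 + 0.1335)^2 = $1,905.32
NPV = -$21,950.00 + $1,401.85 + $1,905.32 = -$18,642.83

-$18,642.83


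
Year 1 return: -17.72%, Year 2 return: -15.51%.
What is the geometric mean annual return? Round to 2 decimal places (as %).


Formula: Geometric mean = ((1+r1)*(1+r2))^(1/2) - 1
Product: (1 + -0.1772) * (1 + -0.1551) = 0.8228 * 0.8449 = 0.695184
Square root: 0.695184^0.5 = 0.833777
Geometric mean = 0.833777 - 1 = -0.166223
As percentage: -16.62%

-16.62%


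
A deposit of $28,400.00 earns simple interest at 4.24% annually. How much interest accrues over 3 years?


Formula: I = P * r * t
Substituting: I = $28,400.00 * 0.0424 * 3
Step: I = $28,400.00 * 0.1272
I = $3,612.48

$3,612.48


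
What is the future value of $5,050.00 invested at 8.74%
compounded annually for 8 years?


Formula: FV = P * (1 + r)^n
Substituting: FV = $5,050.00 * (1 + 0.0874)^8
Growth factor: (1.0874)^8 = 1.954855
FV = $5,050.00 * 1.954855 = $9,872.02

$9,872.02


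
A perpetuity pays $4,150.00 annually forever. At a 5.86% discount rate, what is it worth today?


Formula: PV = C / r
Substituting: PV = $4,150.00 / 0.0586
PV = $70,819.11

$70,819.11


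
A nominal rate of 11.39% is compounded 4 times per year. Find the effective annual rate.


Formula: EAR = (1 + r/m)^m - 1
Period rate: r/m = 0.1139 / 4 = 0.028475
Compounding: (1 + 0.028475)^4 = 1.118858
EAR = 1.118858 - 1 = 0.118858

0.118858


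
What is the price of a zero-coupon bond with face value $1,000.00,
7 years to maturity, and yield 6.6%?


Formula: Price = FV / (1 + r)^n
Substituting: Price = $1,000.00 / (1 + 0.066)^7
Discount factor: (1.066)^7 = 1.564229
Price = $1,000.00 / 1.564229 = $639.29

$639.29


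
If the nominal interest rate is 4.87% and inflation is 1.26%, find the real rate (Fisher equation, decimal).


Formula: (1 + r_real) = (1 + r_nom) / (1 + inflation)
Substituting: (1 + r_real) = 1.0487 / 1.0126
(1 + r_real) = 1.035651
r_real = 1.035651 - 1 = 0.035651

0.035651


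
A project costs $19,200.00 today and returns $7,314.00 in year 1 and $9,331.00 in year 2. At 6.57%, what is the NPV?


Formula: NPV = C0 + C1/(1+r) + C2/(1+r)^2
Discount C1: $7,314.00 / (1 + 0.0657) = $6,863.09
Discount C2: $9,331.00 / (1 + 0.0657)^2 = $8,215.96
NPV = -$19,200.00 + $6,863.09 + $8,215.96 = -$4,120.95

-$4,120.95


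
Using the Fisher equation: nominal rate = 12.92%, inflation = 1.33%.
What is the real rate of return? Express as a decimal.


Formula: (1 + r_real) = (1 + r_nom) / (1 + inflation)
Substituting: (1 + r_real) = 1.1292 / 1.0133
(1 + r_real) = 1.114379
r_real = 1.114379 - 1 = 0.114379

0.114379


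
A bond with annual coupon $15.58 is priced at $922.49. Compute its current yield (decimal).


Formula: Current yield = annual coupon / price
Substituting: CY = $15.58 / $922.49
CY = 0.016889

0.016889


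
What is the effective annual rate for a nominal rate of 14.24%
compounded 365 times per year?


Formula: EAR = (1 + r/m)^m - 1
Period rate: r/m = 0.1424 / 365 = 0.00039
Compounding: (1 + 0.00039)^365 = 1.153006
EAR = 1.153006 - 1 = 0.153006

0.153006


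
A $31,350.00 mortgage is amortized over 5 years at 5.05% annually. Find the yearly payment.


Formula: PMT = PV * r / (1 - (1+r)^(-n))
Denominator: 1 - (1 + 0.0505)^(-5) = 0.218337
Numerator: $31,350.00 * 0.0505 = 1583.175
PMT = 1583.175 / 0.218337 = $7,251.07

$7,251.07


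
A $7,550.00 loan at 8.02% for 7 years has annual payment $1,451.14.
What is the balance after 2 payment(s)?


Formula: Balance = PV*(1+r)^k - PMT*((1+r)^k - 1)/r
Growth: (1 + 0.0802)^2 = 1.166832
Accumulated factor: ((1+r)^k - 1)/r = 2.0802
Balance = $7,550.00 * 1.166832 - $1,451.14 * 2.0802
Balance = $5,790.92

$5,790.92


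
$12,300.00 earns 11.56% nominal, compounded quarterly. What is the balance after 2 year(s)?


Formula: FV = P * (1 + r/m)^(m*t)
Period rate: r/m = 0.1156 / 4 = 0.0289
Total periods: m*t = 4 * 2 = 8
Growth factor: (1 + 0.0289)^8 = 1.255988
FV = $12,300.00 * 1.255988 = $15,448.65

$15,448.65


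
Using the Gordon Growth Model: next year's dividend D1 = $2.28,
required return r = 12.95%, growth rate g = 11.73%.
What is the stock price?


Formula: P = D1 / (r - g)
Spread: r - g = 0.1295 - 0.1173 = 0.0122
Substituting: P = $2.28 / 0.0122
P = $186.89

$186.89


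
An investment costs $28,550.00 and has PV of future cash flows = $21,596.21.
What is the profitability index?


Formula: PI = PV(cash flows) / initial investment
Substituting: PI = $21,596.21 / $28,550.00
PI = 0.7564

0.7564


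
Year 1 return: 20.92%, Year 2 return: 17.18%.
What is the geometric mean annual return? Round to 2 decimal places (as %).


Formula: Geometric mean = ((1+r1)*(1+r2))^(1/2) - 1
Product: (1 + 0.2092) * (1 + 0.1718) = 1.2092 * 1.1718 = 1.416941
Square root: 1.416941^0.5 = 1.190353
Geometric mean = 1.190353 - 1 = 0.190353
As percentage: 19.04%

19.04%


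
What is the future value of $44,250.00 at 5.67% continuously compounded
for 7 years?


Formula: FV = P * e^(r*t)
Exponent: r*t = 0.0567 * 7 = 0.3969
e^(0.3969) = 1.487207
FV = $44,250.00 * 1.487207 = $65,808.92

$65,808.92


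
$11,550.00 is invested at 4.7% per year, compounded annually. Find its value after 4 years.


Formula: FV = P * (1 + r)^n
Substituting: FV = $11,550.00 * (1 + 0.047)^4
Growth factor: (1.047)^4 = 1.201674
FV = $11,550.00 * 1.201674 = $13,879.34

$13,879.34


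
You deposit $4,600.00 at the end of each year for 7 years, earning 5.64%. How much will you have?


Formula: FV = PMT * ((1+r)^n - 1) / r
Growth factor: (1 + 0.0564)^7 = 1.468246
Numerator: 1.468246 - 1 = 0.468246
FV = $4,600.00 * 0.468246 / 0.0564 = $38,190.25

$38,190.25


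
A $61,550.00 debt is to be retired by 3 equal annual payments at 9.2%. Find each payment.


Formula: PMT = PV * r / (1 - (1+r)^(-n))
Denominator: 1 - (1 + 0.092)^(-3) = 0.232052
Numerator: $61,550.00 * 0.092 = 5662.6
PMT = 5662.6 / 0.232052 = $24,402.34

$24,402.34


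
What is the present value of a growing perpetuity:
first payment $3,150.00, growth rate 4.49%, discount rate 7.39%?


Formula: PV = C / (r - g)
Spread: r - g = 0.0739 - 0.0449 = 0.029
Substituting: PV = $3,150.00 / 0.029
PV = $108,620.69

$108,620.69


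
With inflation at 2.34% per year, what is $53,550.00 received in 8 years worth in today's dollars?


Formula: Real value = nominal / (1 + inflation)^years
Price level: (1 + 0.0234)^8 = 1.203271
Real value = $53,550.00 / 1.203271 = $44,503.71

$44,503.71


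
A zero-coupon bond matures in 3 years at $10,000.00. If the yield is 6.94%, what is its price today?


Formula: Price = FV / (1 + r)^n
Substituting: Price = $10,000.00 / (1 + 0.0694)^3
Discount factor: (1.0694)^3 = 1.222983
Price = $10,000.00 / 1.222983 = $8,176.73

$8,176.73


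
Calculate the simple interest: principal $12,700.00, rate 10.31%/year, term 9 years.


Formula: I = P * r * t
Substituting: I = $12,700.00 * 0.1031 * 9
Step: I = $12,700.00 * 0.9279
I = $11,784.33

$11,784.33


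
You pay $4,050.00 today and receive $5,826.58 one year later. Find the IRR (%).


Formula: IRR = C1/C0 - 1
Substituting: IRR = $5,826.58 / $4,050.00 - 1
Ratio: 1.438662 - 1 = 0.438662
IRR = 43.8662%

43.8662%


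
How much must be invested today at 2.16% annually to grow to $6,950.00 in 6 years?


Formula: PV = FV / (1 + r)^n
Substituting: PV = $6,950.00 / (1 + 0.0216)^6
Discount factor: (1.0216)^6 = 1.136803
PV = $6,950.00 / 1.136803 = $6,113.63

$6,113.63


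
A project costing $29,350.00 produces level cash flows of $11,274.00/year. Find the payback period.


Formula: Payback = investment / annual cash flow
Substituting: Payback = $29,350.00 / $11,274.00
Payback = 2.6033 years

2.6033 years


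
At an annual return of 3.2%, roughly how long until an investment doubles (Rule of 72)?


Formula: Years ≈ 72 / r
Substituting: Years ≈ 72 / 3.2
Years ≈ 22.5

22.5 years


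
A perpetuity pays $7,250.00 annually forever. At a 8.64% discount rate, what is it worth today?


Formula: PV = C / r
Substituting: PV = $7,250.00 / 0.0864
PV = $83,912.04

$83,912.04


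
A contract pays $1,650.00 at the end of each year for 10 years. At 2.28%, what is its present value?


Formula: PV = PMT * (1 - (1+r)^(-n)) / r
Discount factor: (1 + 0.0228)^(-10) = 0.798165
Bracket: 1 - 0.798165 = 0.201835
PV = $1,650.00 * 0.201835 / 0.0228 = $14,606.46

$14,606.46


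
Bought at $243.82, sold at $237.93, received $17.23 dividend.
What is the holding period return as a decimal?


Formula: HPR = (P1 - P0 + D) / P0
Gain: $237.93 - $243.82 + $17.23 = $11.34
HPR = $11.34 / $243.82 = 0.0465

0.0465


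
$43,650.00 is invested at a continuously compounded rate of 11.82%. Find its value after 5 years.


Formula: FV = P * e^(r*t)
Exponent: r*t = 0.1182 * 5 = 0.591
e^(0.591) = 1.805793
FV = $43,650.00 * 1.805793 = $78,822.88

$78,822.88


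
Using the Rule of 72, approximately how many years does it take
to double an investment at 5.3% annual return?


Formula: Years ≈ 72 / r
Substituting: Years ≈ 72 / 5.3
Years ≈ 13.6

13.6 years


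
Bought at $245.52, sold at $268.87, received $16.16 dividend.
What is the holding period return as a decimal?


Formula: HPR = (P1 - P0 + D) / P0
Gain: $268.87 - $245.52 + $16.16 = $39.51
HPR = $39.51 / $245.52 = 0.1609

0.1609


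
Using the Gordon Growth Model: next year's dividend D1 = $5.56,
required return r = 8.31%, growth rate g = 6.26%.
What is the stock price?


Formula: P = D1 / (r - g)
Spread: r - g = 0.0831 - 0.0626 = 0.0205
Substituting: P = $5.56 / 0.0205
P = $271.22

$271.22


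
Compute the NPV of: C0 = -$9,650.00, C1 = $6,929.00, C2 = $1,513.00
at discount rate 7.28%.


Formula: NPV = C0 + C1/(1+r) + C2/(1+r)^2
Discount C1: $6,929.00 / (1 + 0.0728) = $6,458.80
Discount C2: $1,513.00 / (1 + 0.0728)^2 = $1,314.62
NPV = -$9,650.00 + $6,458.80 + $1,314.62 = -$1,876.58

-$1,876.58


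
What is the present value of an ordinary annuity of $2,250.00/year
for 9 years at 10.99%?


Formula: PV = PMT * (1 - (1+r)^(-n)) / r
Discount factor: (1 + 0.1099)^(-9) = 0.391242
Bracket: 1 - 0.391242 = 0.608758
PV = $2,250.00 * 0.608758 / 0.1099 = $12,463.20

$12,463.20


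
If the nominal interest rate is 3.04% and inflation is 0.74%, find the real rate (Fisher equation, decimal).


Formula: (1 + r_real) = (1 + r_nom) / (1 + inflation)
Substituting: (1 + r_real) = 1.0304 / 1.0074
(1 + r_real) = 1.022831
r_real = 1.022831 - 1 = 0.022831

0.022831


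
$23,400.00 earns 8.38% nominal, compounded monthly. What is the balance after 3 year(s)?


Formula: FV = P * (1 + r/m)^(m*t)
Period rate: r/m = 0.0838 / 12 = 0.006983
Total periods: m*t = 12 * 3 = 36
Growth factor: (1 + 0.006983)^36 = 1.284701
FV = $23,400.00 * 1.284701 = $30,062.01

$30,062.01


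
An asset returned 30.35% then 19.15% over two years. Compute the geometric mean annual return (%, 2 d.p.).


Formula: Geometric mean = ((1+r1)*(1+r2))^(1/2) - 1
Product: (1 + 0.3035) * (1 + 0.1915) = 1.3035 * 1.1915 = 1.55312
Square root: 1.55312^0.5 = 1.246242
Geometric mean = 1.246242 - 1 = 0.246242
As percentage: 24.62%

24.62%


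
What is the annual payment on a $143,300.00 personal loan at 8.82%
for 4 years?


Formula: PMT = PV * r / (1 - (1+r)^(-n))
Denominator: 1 - (1 + 0.0882)^(-4) = 0.286876
Numerator: $143,300.00 * 0.0882 = 12639.06
PMT = 12639.06 / 0.286876 = $44,057.59

$44,057.59


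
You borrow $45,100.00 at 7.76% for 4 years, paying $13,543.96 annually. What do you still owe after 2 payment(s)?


Formula: Balance = PV*(1+r)^k - PMT*((1+r)^k - 1)/r
Growth: (1 + 0.0776)^2 = 1.161222
Accumulated factor: ((1+r)^k - 1)/r = 2.0776
Balance = $45,100.00 * 1.161222 - $13,543.96 * 2.0776
Balance = $24,232.17

$24,232.17


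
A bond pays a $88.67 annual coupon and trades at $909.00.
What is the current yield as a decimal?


Formula: Current yield = annual coupon / price
Substituting: CY = $88.67 / $909.00
CY = 0.097547

0.097547


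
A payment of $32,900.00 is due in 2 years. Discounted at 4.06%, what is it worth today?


Formula: PV = FV / (1 + r)^n
Substituting: PV = $32,900.00 / (1 + 0.0406)^2
Discount factor: (1.0406)^2 = 1.082848
PV = $32,900.00 / 1.082848 = $30,382.83

$30,382.83


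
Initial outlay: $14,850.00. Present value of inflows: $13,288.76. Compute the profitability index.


Formula: PI = PV(cash flows) / initial investment
Substituting: PI = $13,288.76 / $14,850.00
PI = 0.8949

0.8949


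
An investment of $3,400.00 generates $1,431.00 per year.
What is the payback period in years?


Formula: Payback = investment / annual cash flow
Substituting: Payback = $3,400.00 / $1,431.00
Payback = 2.376 years

2.376 years


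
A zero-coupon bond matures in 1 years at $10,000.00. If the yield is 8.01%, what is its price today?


Formula: Price = FV / (1 + r)^n
Substituting: Price = $10,000.00 / (1 + 0.0801)^1
Discount factor: (1.0801)^1 = 1.0801
Price = $10,000.00 / 1.0801 = $9,258.40

$9,258.40


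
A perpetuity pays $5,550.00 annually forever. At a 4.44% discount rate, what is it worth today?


Formula: PV = C / r
Substituting: PV = $5,550.00 / 0.0444
PV = $125,000.00

$125,000.00


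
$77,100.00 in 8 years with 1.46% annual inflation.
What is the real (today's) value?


Formula: Real value = nominal / (1 + inflation)^years
Price level: (1 + 0.0146)^8 = 1.122946
Real value = $77,100.00 / 1.122946 = $68,658.69

$68,658.69


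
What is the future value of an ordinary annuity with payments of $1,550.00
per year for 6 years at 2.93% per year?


Formula: FV = PMT * ((1+r)^n - 1) / r
Growth factor: (1 + 0.0293)^6 = 1.189192
Numerator: 1.189192 - 1 = 0.189192
FV = $1,550.00 * 0.189192 / 0.0293 = $10,008.43

$10,008.43


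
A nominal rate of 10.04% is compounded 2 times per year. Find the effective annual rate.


Formula: EAR = (1 + r/m)^m - 1
Period rate: r/m = 0.1004 / 2 = 0.0502
Compounding: (1 + 0.0502)^2 = 1.10292
EAR = 1.10292 - 1 = 0.10292

0.10292


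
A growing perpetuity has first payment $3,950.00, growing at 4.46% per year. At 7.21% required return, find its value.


Formula: PV = C / (r - g)
Spread: r - g = 0.0721 - 0.0446 = 0.0275
Substituting: PV = $3,950.00 / 0.0275
PV = $143,636.36

$143,636.36


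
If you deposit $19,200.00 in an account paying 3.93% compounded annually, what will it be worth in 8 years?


Formula: FV = P * (1 + r)^n
Substituting: FV = $19,200.00 * (1 + 0.0393)^8
Growth factor: (1.0393)^8 = 1.361217
FV = $19,200.00 * 1.361217 = $26,135.37

$26,135.37


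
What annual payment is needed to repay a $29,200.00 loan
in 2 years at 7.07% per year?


Formula: PMT = PV * r / (1 - (1+r)^(-n))
Denominator: 1 - (1 + 0.0707)^(-2) = 0.127703
Numerator: $29,200.00 * 0.0707 = 2064.44
PMT = 2064.44 / 0.127703 = $16,165.95

$16,165.95


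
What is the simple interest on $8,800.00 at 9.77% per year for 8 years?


Formula: I = P * r * t
Substituting: I = $8,800.00 * 0.0977 * 8
Step: I = $8,800.00 * 0.7816
I = $6,878.08

$6,878.08


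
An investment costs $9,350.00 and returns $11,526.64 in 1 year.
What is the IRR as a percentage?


Formula: IRR = C1/C0 - 1
Substituting: IRR = $11,526.64 / $9,350.00 - 1
Ratio: 1.232796 - 1 = 0.232796
IRR = 23.2796%

23.2796%


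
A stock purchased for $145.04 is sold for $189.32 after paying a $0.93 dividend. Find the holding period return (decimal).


Formula: HPR = (P1 - P0 + D) / P0
Gain: $189.32 - $145.04 + $0.93 = $45.21
HPR = $45.21 / $145.04 = 0.3117

0.3117


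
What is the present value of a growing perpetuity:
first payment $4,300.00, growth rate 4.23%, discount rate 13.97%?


Formula: PV = C / (r - g)
Spread: r - g = 0.1397 - 0.0423 = 0.0974
Substituting: PV = $4,300.00 / 0.0974
PV = $44,147.84

$44,147.84


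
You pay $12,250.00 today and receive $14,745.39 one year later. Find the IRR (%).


Formula: IRR = C1/C0 - 1
Substituting: IRR = $14,745.39 / $12,250.00 - 1
Ratio: 1.203705 - 1 = 0.203705
IRR = 20.3705%

20.3705%
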